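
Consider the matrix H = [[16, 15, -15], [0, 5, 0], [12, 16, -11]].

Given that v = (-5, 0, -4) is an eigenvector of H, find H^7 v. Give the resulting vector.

(-81920, 0, -65536)

First find the eigenvalue: Hv = (-20, 0, -16) = 4·(-5, 0, -4), so λ = 4.
Then H^7 v = λ^7·v = 4^7·(-5, 0, -4) = 16384·(-5, 0, -4) = (-81920, 0, -65536).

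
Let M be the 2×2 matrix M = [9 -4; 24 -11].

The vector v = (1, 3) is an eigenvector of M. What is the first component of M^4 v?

81

First find the eigenvalue: Mv = (-3, -9) = -3·(1, 3), so λ = -3.
Then M^4 v = λ^4·v = (-3)^4·(1, 3) = 81·(1, 3) = (81, 243).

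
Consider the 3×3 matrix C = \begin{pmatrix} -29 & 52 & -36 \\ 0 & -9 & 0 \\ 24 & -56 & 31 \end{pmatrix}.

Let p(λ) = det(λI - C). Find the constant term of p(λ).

-315

p(λ) = λ^3 + 7λ^2 - 53λ - 315.
The constant term is -315.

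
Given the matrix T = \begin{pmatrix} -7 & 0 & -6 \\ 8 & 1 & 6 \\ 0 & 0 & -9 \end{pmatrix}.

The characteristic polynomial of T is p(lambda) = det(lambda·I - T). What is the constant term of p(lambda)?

p(lambda) = lambda^3 + 15·lambda^2 + 47·lambda - 63.
The constant term is -63.

-63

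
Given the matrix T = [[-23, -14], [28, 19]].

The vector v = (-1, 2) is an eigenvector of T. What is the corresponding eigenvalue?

5

Compute Tv: T·(-1, 2) = (-5, 10).
Since Tv = λv, compare component 1: -5 = λ·-1, so λ = 5.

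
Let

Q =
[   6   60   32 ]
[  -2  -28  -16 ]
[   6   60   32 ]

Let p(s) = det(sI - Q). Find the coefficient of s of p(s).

p(s) = s^3 - 10s^2 + 16s.
The coefficient of s is 16.

16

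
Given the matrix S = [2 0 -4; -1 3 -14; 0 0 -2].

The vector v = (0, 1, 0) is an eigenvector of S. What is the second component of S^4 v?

81

First find the eigenvalue: Sv = (0, 3, 0) = 3·(0, 1, 0), so λ = 3.
Then S^4 v = λ^4·v = 3^4·(0, 1, 0) = 81·(0, 1, 0) = (0, 81, 0).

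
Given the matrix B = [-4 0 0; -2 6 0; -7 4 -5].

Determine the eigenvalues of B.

-5, -4, 6

B is lower triangular, so its eigenvalues are the diagonal entries.
Diagonal: -4, 6, -5.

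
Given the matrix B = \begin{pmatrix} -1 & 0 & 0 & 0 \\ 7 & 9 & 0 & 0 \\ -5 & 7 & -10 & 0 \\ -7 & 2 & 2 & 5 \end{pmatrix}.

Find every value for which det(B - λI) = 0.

B is lower triangular, so its eigenvalues are the diagonal entries.
Diagonal: -1, 9, -10, 5.

-10, -1, 5, 9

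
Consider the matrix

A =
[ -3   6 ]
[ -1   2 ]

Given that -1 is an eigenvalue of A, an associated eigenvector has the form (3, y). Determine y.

1

We need (A + 1I)v = 0.
A + 1I = [[-2, 6], [-1, 3]].
Row 1: (-2)·3 + (6)·y = 0
Row 2: (-1)·3 + (3)·y = 0
Solving gives y = 1.
Check: A·(3, 1) = (-3, -1) = -1·(3, 1).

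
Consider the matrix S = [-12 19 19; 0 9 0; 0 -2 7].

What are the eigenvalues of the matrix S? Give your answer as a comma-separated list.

Set up det(lambda·I - S) = 0.
Expanding along the first row, p(lambda) = lambda^3 - 4·lambda^2 - 129·lambda + 756.
Try lambda = 7: p(7) = 0, so 7 is a root.
Dividing by (lambda - 7) leaves lambda^2 + 3·lambda - 108.
The quadratic factors as (lambda + 12)·(lambda - 9).
Eigenvalues: -12, 7, 9.

-12, 7, 9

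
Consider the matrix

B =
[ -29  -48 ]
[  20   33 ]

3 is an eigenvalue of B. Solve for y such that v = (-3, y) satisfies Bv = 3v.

2

We need (B - 3I)v = 0.
B - 3I = [[-32, -48], [20, 30]].
Row 1: (-32)·-3 + (-48)·y = 0
Row 2: (20)·-3 + (30)·y = 0
Solving gives y = 2.
Check: B·(-3, 2) = (-9, 6) = 3·(-3, 2).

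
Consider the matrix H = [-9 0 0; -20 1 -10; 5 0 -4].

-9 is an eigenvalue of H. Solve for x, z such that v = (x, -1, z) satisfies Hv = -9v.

We need (H + 9I)v = 0.
H + 9I = [[0, 0, 0], [-20, 10, -10], [5, 0, 5]].
Row 1: (0)·x + (0)·-1 + (0)·z = 0
Row 2: (-20)·x + (10)·-1 + (-10)·z = 0
Row 3: (5)·x + (0)·-1 + (5)·z = 0
Solving gives x = -1, z = 1.
Check: H·(-1, -1, 1) = (9, 9, -9) = -9·(-1, -1, 1).

-1, 1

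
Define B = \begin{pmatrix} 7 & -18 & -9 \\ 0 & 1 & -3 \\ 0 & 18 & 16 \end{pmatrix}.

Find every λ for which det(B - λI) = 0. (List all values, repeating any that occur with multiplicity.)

Compute the characteristic polynomial p(μ) = det(μI - B).
Cofactor expansion gives p(μ) = μ^3 - 24μ^2 + 189μ - 490.
Rational-root test: μ = 10 gives p(10) = 0.
Dividing by (μ - 10) leaves μ^2 - 14μ + 49.
The quadratic factor is (μ - 7)^2.
Eigenvalues: 7, 7, 10.

7, 7, 10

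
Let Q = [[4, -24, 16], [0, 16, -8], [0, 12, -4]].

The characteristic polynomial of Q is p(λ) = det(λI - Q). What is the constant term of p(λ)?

-128

p(λ) = λ^3 - 16λ^2 + 80λ - 128.
The constant term is -128.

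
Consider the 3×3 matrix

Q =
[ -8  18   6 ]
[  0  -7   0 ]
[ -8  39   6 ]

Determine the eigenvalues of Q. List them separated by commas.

Set up det(λI - Q) = 0.
Cofactor expansion gives p(λ) = λ^3 + 9λ^2 + 14λ.
Try λ = 0: p(0) = 0, so 0 is a root.
Factor out λ: p(λ) = λ·(λ^2 + 9λ + 14).
The quadratic factors as (λ + 7)·(λ + 2).
Eigenvalues: -7, -2, 0.

-7, -2, 0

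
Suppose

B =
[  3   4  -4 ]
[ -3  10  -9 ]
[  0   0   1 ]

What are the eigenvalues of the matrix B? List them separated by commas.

Compute the characteristic polynomial p(λ) = det(λI - B).
Cofactor expansion gives p(λ) = λ^3 - 14λ^2 + 55λ - 42.
Try λ = 1: p(1) = 0, so 1 is a root.
Dividing by (λ - 1) leaves λ^2 - 13λ + 42.
The quadratic factors as (λ - 6)·(λ - 7).
Eigenvalues: 1, 6, 7.

1, 6, 7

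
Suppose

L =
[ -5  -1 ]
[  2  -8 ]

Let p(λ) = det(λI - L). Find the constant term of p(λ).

p(λ) = λ^2 + 13λ + 42.
The constant term is 42.

42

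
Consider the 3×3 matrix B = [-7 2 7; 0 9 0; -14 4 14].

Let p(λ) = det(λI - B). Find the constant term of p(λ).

0

p(λ) = λ^3 - 16λ^2 + 63λ.
The constant term is 0.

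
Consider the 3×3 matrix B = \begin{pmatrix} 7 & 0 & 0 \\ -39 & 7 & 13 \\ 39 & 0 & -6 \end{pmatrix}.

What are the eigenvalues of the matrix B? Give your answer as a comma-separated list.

Compute the characteristic polynomial p(r) = det(rI - B).
Expanding the 3×3 determinant: p(r) = r^3 - 8r^2 - 35r + 294.
Try r = -6: p(-6) = 0, so -6 is a root.
Factor out (r + 6): p(r) = (r + 6)·(r^2 - 14r + 49).
The quadratic factor is (r - 7)^2.
Eigenvalues: -6, 7, 7.

-6, 7, 7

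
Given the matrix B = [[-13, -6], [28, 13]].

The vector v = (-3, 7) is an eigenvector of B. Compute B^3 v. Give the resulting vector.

First find the eigenvalue: Bv = (-3, 7) = 1·(-3, 7), so λ = 1.
Then B^3 v = λ^3·v = 1^3·(-3, 7) = 1·(-3, 7) = (-3, 7).

(-3, 7)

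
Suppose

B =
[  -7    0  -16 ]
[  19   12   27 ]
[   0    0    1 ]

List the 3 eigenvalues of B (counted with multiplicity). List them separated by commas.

Set up det(lambda·I - B) = 0.
Expanding the 3×3 determinant: p(lambda) = lambda^3 - 6·lambda^2 - 79·lambda + 84.
Since p(1) = 0, lambda = 1 is a root.
Factor out (lambda - 1): p(lambda) = (lambda - 1)·(lambda^2 - 5·lambda - 84).
The quadratic factors as (lambda + 7)·(lambda - 12).
Eigenvalues: -7, 1, 12.

-7, 1, 12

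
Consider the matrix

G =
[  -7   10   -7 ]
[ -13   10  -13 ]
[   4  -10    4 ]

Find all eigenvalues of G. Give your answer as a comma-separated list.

-3, 0, 10

Set up det(sI - G) = 0.
Expanding the 3×3 determinant: p(s) = s^3 - 7s^2 - 30s.
Try s = 0: p(0) = 0, so 0 is a root.
Factor out s: p(s) = s·(s^2 - 7s - 30).
The quadratic factors as (s + 3)·(s - 10).
Eigenvalues: -3, 0, 10.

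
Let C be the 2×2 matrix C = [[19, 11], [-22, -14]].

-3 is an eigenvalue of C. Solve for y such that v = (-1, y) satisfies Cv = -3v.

We need (C + 3I)v = 0.
C + 3I = [[22, 11], [-22, -11]].
Row 1: (22)·-1 + (11)·y = 0
Row 2: (-22)·-1 + (-11)·y = 0
Solving gives y = 2.
Check: C·(-1, 2) = (3, -6) = -3·(-1, 2).

2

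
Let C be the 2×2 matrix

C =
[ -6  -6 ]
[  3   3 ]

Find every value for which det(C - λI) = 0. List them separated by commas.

det(C - λI) = (-6 - λ)(3 - λ) - (-6)·(3) = λ^2 + 3λ.
This factors as (λ + 3)·λ = 0.
Eigenvalues: -3, 0.

-3, 0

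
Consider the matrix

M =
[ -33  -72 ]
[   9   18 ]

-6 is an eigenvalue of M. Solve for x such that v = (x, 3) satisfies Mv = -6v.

We need (M + 6I)v = 0.
M + 6I = [[-27, -72], [9, 24]].
Row 1: (-27)·x + (-72)·3 = 0
Row 2: (9)·x + (24)·3 = 0
Solving gives x = -8.
Check: M·(-8, 3) = (48, -18) = -6·(-8, 3).

-8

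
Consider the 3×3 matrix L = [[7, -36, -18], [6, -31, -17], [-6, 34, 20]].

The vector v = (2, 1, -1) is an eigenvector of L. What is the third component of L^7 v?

First find the eigenvalue: Lv = (-4, -2, 2) = -2·(2, 1, -1), so λ = -2.
Then L^7 v = λ^7·v = (-2)^7·(2, 1, -1) = -128·(2, 1, -1) = (-256, -128, 128).

128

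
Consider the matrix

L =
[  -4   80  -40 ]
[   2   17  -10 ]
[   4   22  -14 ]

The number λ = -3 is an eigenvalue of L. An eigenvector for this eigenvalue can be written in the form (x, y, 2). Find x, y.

0, 1

We need (L + 3I)v = 0.
L + 3I = [[-1, 80, -40], [2, 20, -10], [4, 22, -11]].
Row 1: (-1)·x + (80)·y + (-40)·2 = 0
Row 2: (2)·x + (20)·y + (-10)·2 = 0
Row 3: (4)·x + (22)·y + (-11)·2 = 0
Solving gives x = 0, y = 1.
Check: L·(0, 1, 2) = (0, -3, -6) = -3·(0, 1, 2).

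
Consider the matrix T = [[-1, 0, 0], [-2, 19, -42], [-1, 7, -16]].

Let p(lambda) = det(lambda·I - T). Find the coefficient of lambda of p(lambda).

-13

p(lambda) = lambda^3 - 2·lambda^2 - 13·lambda - 10.
The coefficient of lambda is -13.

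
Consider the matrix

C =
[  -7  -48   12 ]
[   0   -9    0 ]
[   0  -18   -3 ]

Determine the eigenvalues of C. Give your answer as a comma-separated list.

-9, -7, -3

Compute the characteristic polynomial p(r) = det(rI - C).
Expanding the 3×3 determinant: p(r) = r^3 + 19r^2 + 111r + 189.
Rational-root test: r = -3 gives p(-3) = 0.
Factor out (r + 3): p(r) = (r + 3)·(r^2 + 16r + 63).
The quadratic factors as (r + 9)·(r + 7).
Eigenvalues: -9, -7, -3.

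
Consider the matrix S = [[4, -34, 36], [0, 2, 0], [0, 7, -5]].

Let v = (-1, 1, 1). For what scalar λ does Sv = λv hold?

2

Compute Sv: S·(-1, 1, 1) = (-2, 2, 2).
Since Sv = λv, compare component 1: -2 = λ·-1, so λ = 2.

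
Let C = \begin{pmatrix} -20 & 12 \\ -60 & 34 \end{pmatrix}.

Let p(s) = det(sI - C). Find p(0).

40

p(0) = det(0·I − C) = det(−C) = (−1)^2·det(C).
det(C) = 40, so p(0) = 40.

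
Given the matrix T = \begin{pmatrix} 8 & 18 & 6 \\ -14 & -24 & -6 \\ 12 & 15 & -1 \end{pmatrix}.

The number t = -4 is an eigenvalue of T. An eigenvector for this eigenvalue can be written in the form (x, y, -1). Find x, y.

-1, 1

We need (T + 4I)v = 0.
T + 4I = [[12, 18, 6], [-14, -20, -6], [12, 15, 3]].
Row 1: (12)·x + (18)·y + (6)·-1 = 0
Row 2: (-14)·x + (-20)·y + (-6)·-1 = 0
Row 3: (12)·x + (15)·y + (3)·-1 = 0
Solving gives x = -1, y = 1.
Check: T·(-1, 1, -1) = (4, -4, 4) = -4·(-1, 1, -1).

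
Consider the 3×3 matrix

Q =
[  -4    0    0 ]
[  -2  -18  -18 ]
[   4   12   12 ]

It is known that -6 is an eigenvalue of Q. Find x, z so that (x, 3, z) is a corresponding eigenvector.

0, -2

We need (Q + 6I)v = 0.
Q + 6I = [[2, 0, 0], [-2, -12, -18], [4, 12, 18]].
Row 1: (2)·x + (0)·3 + (0)·z = 0
Row 2: (-2)·x + (-12)·3 + (-18)·z = 0
Row 3: (4)·x + (12)·3 + (18)·z = 0
Solving gives x = 0, z = -2.
Check: Q·(0, 3, -2) = (0, -18, 12) = -6·(0, 3, -2).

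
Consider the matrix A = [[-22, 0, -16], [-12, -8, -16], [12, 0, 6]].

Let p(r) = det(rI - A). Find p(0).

p(0) = det(0·I − A) = det(−A) = (−1)^3·det(A).
det(A) = -480, so p(0) = 480.

480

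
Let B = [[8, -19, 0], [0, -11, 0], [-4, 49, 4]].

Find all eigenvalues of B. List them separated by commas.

-11, 4, 8

Compute the characteristic polynomial p(r) = det(rI - B).
Expanding along the first row, p(r) = r^3 - r^2 - 100r + 352.
Since p(-11) = 0, r = -11 is a root.
Factor out (r + 11): p(r) = (r + 11)·(r^2 - 12r + 32).
The quadratic factors as (r - 4)·(r - 8).
Eigenvalues: -11, 4, 8.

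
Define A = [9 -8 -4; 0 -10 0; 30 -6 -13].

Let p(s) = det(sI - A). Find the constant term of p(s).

30

p(s) = s^3 + 14s^2 + 43s + 30.
The constant term is 30.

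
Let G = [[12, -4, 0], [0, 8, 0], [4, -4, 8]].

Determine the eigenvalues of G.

The characteristic polynomial is p(t) = det(tI - G).
Expanding along the first row, p(t) = t^3 - 28t^2 + 256t - 768.
Since p(8) = 0, t = 8 is a root.
Factor out (t - 8): p(t) = (t - 8)·(t^2 - 20t + 96).
The quadratic factors as (t - 8)·(t - 12).
Eigenvalues: 8, 8, 12.

8, 8, 12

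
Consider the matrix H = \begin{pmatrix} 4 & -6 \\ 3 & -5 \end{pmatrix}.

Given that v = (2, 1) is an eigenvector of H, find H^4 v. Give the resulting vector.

(2, 1)

First find the eigenvalue: Hv = (2, 1) = 1·(2, 1), so λ = 1.
Then H^4 v = λ^4·v = 1^4·(2, 1) = 1·(2, 1) = (2, 1).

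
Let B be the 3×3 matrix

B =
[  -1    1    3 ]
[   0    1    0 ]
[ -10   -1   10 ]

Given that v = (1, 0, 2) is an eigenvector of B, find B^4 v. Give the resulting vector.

(625, 0, 1250)

First find the eigenvalue: Bv = (5, 0, 10) = 5·(1, 0, 2), so λ = 5.
Then B^4 v = λ^4·v = 5^4·(1, 0, 2) = 625·(1, 0, 2) = (625, 0, 1250).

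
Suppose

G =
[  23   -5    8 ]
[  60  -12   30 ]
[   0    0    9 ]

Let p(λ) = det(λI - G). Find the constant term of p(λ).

p(λ) = λ^3 - 20λ^2 + 123λ - 216.
The constant term is -216.

-216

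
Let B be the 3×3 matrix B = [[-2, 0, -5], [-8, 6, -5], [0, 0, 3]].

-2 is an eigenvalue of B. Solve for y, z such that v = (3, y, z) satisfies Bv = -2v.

3, 0

We need (B + 2I)v = 0.
B + 2I = [[0, 0, -5], [-8, 8, -5], [0, 0, 5]].
Row 1: (0)·3 + (0)·y + (-5)·z = 0
Row 2: (-8)·3 + (8)·y + (-5)·z = 0
Row 3: (0)·3 + (0)·y + (5)·z = 0
Solving gives y = 3, z = 0.
Check: B·(3, 3, 0) = (-6, -6, 0) = -2·(3, 3, 0).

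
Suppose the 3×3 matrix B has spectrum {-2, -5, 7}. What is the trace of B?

0

trace(B) is the sum of the eigenvalues: (-2) + (-5) + (7) = 0.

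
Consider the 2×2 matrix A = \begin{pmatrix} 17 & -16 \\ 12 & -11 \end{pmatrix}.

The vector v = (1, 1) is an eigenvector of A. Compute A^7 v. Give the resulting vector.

First find the eigenvalue: Av = (1, 1) = 1·(1, 1), so λ = 1.
Then A^7 v = λ^7·v = 1^7·(1, 1) = 1·(1, 1) = (1, 1).

(1, 1)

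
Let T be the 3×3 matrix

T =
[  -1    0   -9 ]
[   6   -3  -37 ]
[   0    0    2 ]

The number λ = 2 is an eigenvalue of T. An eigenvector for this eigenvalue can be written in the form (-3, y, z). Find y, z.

We need (T - 2I)v = 0.
T - 2I = [[-3, 0, -9], [6, -5, -37], [0, 0, 0]].
Row 1: (-3)·-3 + (0)·y + (-9)·z = 0
Row 2: (6)·-3 + (-5)·y + (-37)·z = 0
Row 3: (0)·-3 + (0)·y + (0)·z = 0
Solving gives y = -11, z = 1.
Check: T·(-3, -11, 1) = (-6, -22, 2) = 2·(-3, -11, 1).

-11, 1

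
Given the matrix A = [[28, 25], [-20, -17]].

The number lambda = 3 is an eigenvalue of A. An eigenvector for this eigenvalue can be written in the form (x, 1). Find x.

We need (A - 3I)v = 0.
A - 3I = [[25, 25], [-20, -20]].
Row 1: (25)·x + (25)·1 = 0
Row 2: (-20)·x + (-20)·1 = 0
Solving gives x = -1.
Check: A·(-1, 1) = (-3, 3) = 3·(-1, 1).

-1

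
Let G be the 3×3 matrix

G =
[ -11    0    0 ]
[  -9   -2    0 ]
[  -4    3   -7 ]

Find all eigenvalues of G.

-11, -7, -2

G is lower triangular, so its eigenvalues are the diagonal entries.
Diagonal: -11, -2, -7.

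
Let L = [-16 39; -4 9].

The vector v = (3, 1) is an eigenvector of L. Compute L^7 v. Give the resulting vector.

(-6561, -2187)

First find the eigenvalue: Lv = (-9, -3) = -3·(3, 1), so λ = -3.
Then L^7 v = λ^7·v = (-3)^7·(3, 1) = -2187·(3, 1) = (-6561, -2187).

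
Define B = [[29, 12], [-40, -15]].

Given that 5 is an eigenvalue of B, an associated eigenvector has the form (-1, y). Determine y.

2

We need (B - 5I)v = 0.
B - 5I = [[24, 12], [-40, -20]].
Row 1: (24)·-1 + (12)·y = 0
Row 2: (-40)·-1 + (-20)·y = 0
Solving gives y = 2.
Check: B·(-1, 2) = (-5, 10) = 5·(-1, 2).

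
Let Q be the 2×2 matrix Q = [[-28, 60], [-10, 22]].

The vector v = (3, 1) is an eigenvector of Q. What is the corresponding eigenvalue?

Compute Qv: Q·(3, 1) = (-24, -8).
Since Qv = λv, compare component 1: -24 = λ·3, so λ = -8.

-8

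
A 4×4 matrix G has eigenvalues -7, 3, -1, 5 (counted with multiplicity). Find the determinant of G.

105

det(G) is the product of the eigenvalues: (-7) · (3) · (-1) · (5) = 105.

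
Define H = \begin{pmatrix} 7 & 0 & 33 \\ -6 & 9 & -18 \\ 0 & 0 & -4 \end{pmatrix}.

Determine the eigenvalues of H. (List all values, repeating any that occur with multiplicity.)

-4, 7, 9

Compute the characteristic polynomial p(s) = det(sI - H).
Cofactor expansion gives p(s) = s^3 - 12s^2 - s + 252.
Try s = 9: p(9) = 0, so 9 is a root.
Dividing by (s - 9) leaves s^2 - 3s - 28.
The quadratic factors as (s + 4)·(s - 7).
Eigenvalues: -4, 7, 9.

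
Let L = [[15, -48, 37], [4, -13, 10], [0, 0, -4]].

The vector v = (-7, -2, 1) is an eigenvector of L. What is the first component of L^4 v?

-1792

First find the eigenvalue: Lv = (28, 8, -4) = -4·(-7, -2, 1), so λ = -4.
Then L^4 v = λ^4·v = (-4)^4·(-7, -2, 1) = 256·(-7, -2, 1) = (-1792, -512, 256).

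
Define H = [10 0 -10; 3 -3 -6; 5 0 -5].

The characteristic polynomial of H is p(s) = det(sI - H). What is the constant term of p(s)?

0

p(s) = s^3 - 2s^2 - 15s.
The constant term is 0.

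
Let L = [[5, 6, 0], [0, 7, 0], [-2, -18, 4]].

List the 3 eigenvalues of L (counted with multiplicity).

4, 5, 7

Compute the characteristic polynomial p(s) = det(sI - L).
Expanding along the first row, p(s) = s^3 - 16s^2 + 83s - 140.
Since p(7) = 0, s = 7 is a root.
Factor out (s - 7): p(s) = (s - 7)·(s^2 - 9s + 20).
The quadratic factors as (s - 4)·(s - 5).
Eigenvalues: 4, 5, 7.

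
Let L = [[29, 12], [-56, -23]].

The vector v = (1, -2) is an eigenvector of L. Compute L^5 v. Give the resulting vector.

First find the eigenvalue: Lv = (5, -10) = 5·(1, -2), so λ = 5.
Then L^5 v = λ^5·v = 5^5·(1, -2) = 3125·(1, -2) = (3125, -6250).

(3125, -6250)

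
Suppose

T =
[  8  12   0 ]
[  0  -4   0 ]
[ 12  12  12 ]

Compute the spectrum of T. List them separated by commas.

Compute the characteristic polynomial p(μ) = det(μI - T).
Expanding the 3×3 determinant: p(μ) = μ^3 - 16μ^2 + 16μ + 384.
Since p(12) = 0, μ = 12 is a root.
Dividing by (μ - 12) leaves μ^2 - 4μ - 32.
The quadratic factors as (μ + 4)·(μ - 8).
Eigenvalues: -4, 8, 12.

-4, 8, 12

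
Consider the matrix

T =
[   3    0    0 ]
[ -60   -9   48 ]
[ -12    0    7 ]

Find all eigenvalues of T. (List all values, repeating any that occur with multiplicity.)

-9, 3, 7

Compute the characteristic polynomial p(μ) = det(μI - T).
Expanding along the first row, p(μ) = μ^3 - μ^2 - 69μ + 189.
Since p(3) = 0, μ = 3 is a root.
Dividing by (μ - 3) leaves μ^2 + 2μ - 63.
The quadratic factors as (μ + 9)·(μ - 7).
Eigenvalues: -9, 3, 7.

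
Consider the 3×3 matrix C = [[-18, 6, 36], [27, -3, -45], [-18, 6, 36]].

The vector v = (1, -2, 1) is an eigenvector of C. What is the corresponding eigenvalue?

Compute Cv: C·(1, -2, 1) = (6, -12, 6).
Since Cv = λv, compare component 1: 6 = λ·1, so λ = 6.

6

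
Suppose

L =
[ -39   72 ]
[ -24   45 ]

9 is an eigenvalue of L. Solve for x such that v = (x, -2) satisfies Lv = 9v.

-3

We need (L - 9I)v = 0.
L - 9I = [[-48, 72], [-24, 36]].
Row 1: (-48)·x + (72)·-2 = 0
Row 2: (-24)·x + (36)·-2 = 0
Solving gives x = -3.
Check: L·(-3, -2) = (-27, -18) = 9·(-3, -2).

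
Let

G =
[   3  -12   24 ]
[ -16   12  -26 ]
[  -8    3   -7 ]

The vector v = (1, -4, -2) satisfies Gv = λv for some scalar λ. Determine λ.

Compute Gv: G·(1, -4, -2) = (3, -12, -6).
Since Gv = λv, compare component 1: 3 = λ·1, so λ = 3.

3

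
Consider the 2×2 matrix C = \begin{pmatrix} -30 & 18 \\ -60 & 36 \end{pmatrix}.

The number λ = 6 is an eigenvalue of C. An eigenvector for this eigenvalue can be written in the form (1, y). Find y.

2

We need (C - 6I)v = 0.
C - 6I = [[-36, 18], [-60, 30]].
Row 1: (-36)·1 + (18)·y = 0
Row 2: (-60)·1 + (30)·y = 0
Solving gives y = 2.
Check: C·(1, 2) = (6, 12) = 6·(1, 2).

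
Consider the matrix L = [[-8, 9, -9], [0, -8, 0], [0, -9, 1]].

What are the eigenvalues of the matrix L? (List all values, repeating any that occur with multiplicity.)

The characteristic polynomial is p(μ) = det(μI - L).
Expanding the 3×3 determinant: p(μ) = μ^3 + 15μ^2 + 48μ - 64.
Rational-root test: μ = -8 gives p(-8) = 0.
Factor out (μ + 8): p(μ) = (μ + 8)·(μ^2 + 7μ - 8).
The quadratic factors as (μ + 8)·(μ - 1).
Eigenvalues: -8, -8, 1.

-8, -8, 1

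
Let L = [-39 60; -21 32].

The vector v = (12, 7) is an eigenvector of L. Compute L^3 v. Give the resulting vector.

(-768, -448)

First find the eigenvalue: Lv = (-48, -28) = -4·(12, 7), so λ = -4.
Then L^3 v = λ^3·v = (-4)^3·(12, 7) = -64·(12, 7) = (-768, -448).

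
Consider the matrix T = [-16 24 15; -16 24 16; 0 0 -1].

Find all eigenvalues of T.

Compute the characteristic polynomial p(r) = det(rI - T).
Expanding along the first row, p(r) = r^3 - 7r^2 - 8r.
Try r = 8: p(8) = 0, so 8 is a root.
Factor out (r - 8): p(r) = (r - 8)·(r^2 + r).
The quadratic factors as (r + 1)·r.
Eigenvalues: -1, 0, 8.

-1, 0, 8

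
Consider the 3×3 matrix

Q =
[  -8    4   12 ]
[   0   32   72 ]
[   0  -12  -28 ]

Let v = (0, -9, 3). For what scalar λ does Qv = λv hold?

8

Compute Qv: Q·(0, -9, 3) = (0, -72, 24).
Since Qv = λv, compare component 2: -72 = λ·-9, so λ = 8.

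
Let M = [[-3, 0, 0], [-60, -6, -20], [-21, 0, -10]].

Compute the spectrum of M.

-10, -6, -3

The characteristic polynomial is p(λ) = det(λI - M).
Expanding along the first row, p(λ) = λ^3 + 19λ^2 + 108λ + 180.
Try λ = -6: p(-6) = 0, so -6 is a root.
Factor out (λ + 6): p(λ) = (λ + 6)·(λ^2 + 13λ + 30).
The quadratic factors as (λ + 10)·(λ + 3).
Eigenvalues: -10, -6, -3.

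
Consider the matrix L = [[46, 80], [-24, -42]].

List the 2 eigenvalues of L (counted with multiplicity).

-2, 6

det(L - rI) = (46 - r)(-42 - r) - (80)·(-24) = r^2 - 4r - 12.
This factors as (r + 2)·(r - 6) = 0.
Eigenvalues: -2, 6.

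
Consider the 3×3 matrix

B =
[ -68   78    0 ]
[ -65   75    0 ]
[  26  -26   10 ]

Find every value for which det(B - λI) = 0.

-3, 10, 10

Compute the characteristic polynomial p(λ) = det(λI - B).
Cofactor expansion gives p(λ) = λ^3 - 17λ^2 + 40λ + 300.
Rational-root test: λ = 10 gives p(10) = 0.
Dividing by (λ - 10) leaves λ^2 - 7λ - 30.
The quadratic factors as (λ + 3)·(λ - 10).
Eigenvalues: -3, 10, 10.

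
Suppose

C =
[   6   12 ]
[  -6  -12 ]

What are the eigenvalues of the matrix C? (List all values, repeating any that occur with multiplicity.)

-6, 0

det(C - rI) = (6 - r)(-12 - r) - (12)·(-6) = r^2 + 6r.
This factors as (r + 6)·r = 0.
Eigenvalues: -6, 0.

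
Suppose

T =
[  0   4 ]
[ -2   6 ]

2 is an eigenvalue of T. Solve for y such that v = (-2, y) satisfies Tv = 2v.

-1

We need (T - 2I)v = 0.
T - 2I = [[-2, 4], [-2, 4]].
Row 1: (-2)·-2 + (4)·y = 0
Row 2: (-2)·-2 + (4)·y = 0
Solving gives y = -1.
Check: T·(-2, -1) = (-4, -2) = 2·(-2, -1).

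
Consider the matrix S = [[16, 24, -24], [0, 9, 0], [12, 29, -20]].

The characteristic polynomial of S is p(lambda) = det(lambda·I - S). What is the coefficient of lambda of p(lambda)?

-68

p(lambda) = lambda^3 - 5·lambda^2 - 68·lambda + 288.
The coefficient of lambda is -68.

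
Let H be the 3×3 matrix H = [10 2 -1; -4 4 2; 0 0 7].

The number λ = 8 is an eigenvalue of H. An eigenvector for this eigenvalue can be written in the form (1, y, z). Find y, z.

We need (H - 8I)v = 0.
H - 8I = [[2, 2, -1], [-4, -4, 2], [0, 0, -1]].
Row 1: (2)·1 + (2)·y + (-1)·z = 0
Row 2: (-4)·1 + (-4)·y + (2)·z = 0
Row 3: (0)·1 + (0)·y + (-1)·z = 0
Solving gives y = -1, z = 0.
Check: H·(1, -1, 0) = (8, -8, 0) = 8·(1, -1, 0).

-1, 0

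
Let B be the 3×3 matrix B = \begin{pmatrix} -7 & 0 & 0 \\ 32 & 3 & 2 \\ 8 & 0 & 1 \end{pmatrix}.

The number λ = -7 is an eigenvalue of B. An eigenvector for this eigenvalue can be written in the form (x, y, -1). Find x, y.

We need (B + 7I)v = 0.
B + 7I = [[0, 0, 0], [32, 10, 2], [8, 0, 8]].
Row 1: (0)·x + (0)·y + (0)·-1 = 0
Row 2: (32)·x + (10)·y + (2)·-1 = 0
Row 3: (8)·x + (0)·y + (8)·-1 = 0
Solving gives x = 1, y = -3.
Check: B·(1, -3, -1) = (-7, 21, 7) = -7·(1, -3, -1).

1, -3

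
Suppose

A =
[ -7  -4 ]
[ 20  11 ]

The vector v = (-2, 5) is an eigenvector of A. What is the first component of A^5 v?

First find the eigenvalue: Av = (-6, 15) = 3·(-2, 5), so λ = 3.
Then A^5 v = λ^5·v = 3^5·(-2, 5) = 243·(-2, 5) = (-486, 1215).

-486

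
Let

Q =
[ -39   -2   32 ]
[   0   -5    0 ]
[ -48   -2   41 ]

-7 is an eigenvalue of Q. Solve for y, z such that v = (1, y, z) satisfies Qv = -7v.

0, 1

We need (Q + 7I)v = 0.
Q + 7I = [[-32, -2, 32], [0, 2, 0], [-48, -2, 48]].
Row 1: (-32)·1 + (-2)·y + (32)·z = 0
Row 2: (0)·1 + (2)·y + (0)·z = 0
Row 3: (-48)·1 + (-2)·y + (48)·z = 0
Solving gives y = 0, z = 1.
Check: Q·(1, 0, 1) = (-7, 0, -7) = -7·(1, 0, 1).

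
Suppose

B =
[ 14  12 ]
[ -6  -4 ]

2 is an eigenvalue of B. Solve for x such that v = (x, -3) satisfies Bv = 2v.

We need (B - 2I)v = 0.
B - 2I = [[12, 12], [-6, -6]].
Row 1: (12)·x + (12)·-3 = 0
Row 2: (-6)·x + (-6)·-3 = 0
Solving gives x = 3.
Check: B·(3, -3) = (6, -6) = 2·(3, -3).

3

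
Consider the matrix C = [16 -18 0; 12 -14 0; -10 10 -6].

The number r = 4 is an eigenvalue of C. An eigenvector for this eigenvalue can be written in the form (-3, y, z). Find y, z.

-2, 1

We need (C - 4I)v = 0.
C - 4I = [[12, -18, 0], [12, -18, 0], [-10, 10, -10]].
Row 1: (12)·-3 + (-18)·y + (0)·z = 0
Row 2: (12)·-3 + (-18)·y + (0)·z = 0
Row 3: (-10)·-3 + (10)·y + (-10)·z = 0
Solving gives y = -2, z = 1.
Check: C·(-3, -2, 1) = (-12, -8, 4) = 4·(-3, -2, 1).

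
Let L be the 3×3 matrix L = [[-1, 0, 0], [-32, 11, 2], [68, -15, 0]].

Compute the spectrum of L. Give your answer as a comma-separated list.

The characteristic polynomial is p(s) = det(sI - L).
Cofactor expansion gives p(s) = s^3 - 10s^2 + 19s + 30.
Since p(-1) = 0, s = -1 is a root.
Dividing by (s + 1) leaves s^2 - 11s + 30.
The quadratic factors as (s - 5)·(s - 6).
Eigenvalues: -1, 5, 6.

-1, 5, 6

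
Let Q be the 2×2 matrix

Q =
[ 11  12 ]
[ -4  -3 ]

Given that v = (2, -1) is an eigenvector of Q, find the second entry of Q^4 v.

-625

First find the eigenvalue: Qv = (10, -5) = 5·(2, -1), so λ = 5.
Then Q^4 v = λ^4·v = 5^4·(2, -1) = 625·(2, -1) = (1250, -625).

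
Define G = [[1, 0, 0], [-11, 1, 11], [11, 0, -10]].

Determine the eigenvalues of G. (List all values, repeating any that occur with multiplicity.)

-10, 1, 1

The characteristic polynomial is p(lambda) = det(lambda·I - G).
Cofactor expansion gives p(lambda) = lambda^3 + 8·lambda^2 - 19·lambda + 10.
Since p(1) = 0, lambda = 1 is a root.
Factor out (lambda - 1): p(lambda) = (lambda - 1)·(lambda^2 + 9·lambda - 10).
The quadratic factors as (lambda + 10)·(lambda - 1).
Eigenvalues: -10, 1, 1.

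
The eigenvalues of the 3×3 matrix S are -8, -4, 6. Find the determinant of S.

det(S) is the product of the eigenvalues: (-8) · (-4) · (6) = 192.

192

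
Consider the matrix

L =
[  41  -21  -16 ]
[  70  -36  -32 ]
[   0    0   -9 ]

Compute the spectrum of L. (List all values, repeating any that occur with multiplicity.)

Set up det(λI - L) = 0.
Expanding the 3×3 determinant: p(λ) = λ^3 + 4λ^2 - 51λ - 54.
Rational-root test: λ = 6 gives p(6) = 0.
Factor out (λ - 6): p(λ) = (λ - 6)·(λ^2 + 10λ + 9).
The quadratic factors as (λ + 9)·(λ + 1).
Eigenvalues: -9, -1, 6.

-9, -1, 6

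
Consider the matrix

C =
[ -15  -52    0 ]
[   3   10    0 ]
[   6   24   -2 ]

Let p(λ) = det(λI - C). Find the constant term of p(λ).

p(λ) = λ^3 + 7λ^2 + 16λ + 12.
The constant term is 12.

12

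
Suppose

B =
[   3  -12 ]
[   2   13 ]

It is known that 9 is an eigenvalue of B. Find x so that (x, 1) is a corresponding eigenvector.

We need (B - 9I)v = 0.
B - 9I = [[-6, -12], [2, 4]].
Row 1: (-6)·x + (-12)·1 = 0
Row 2: (2)·x + (4)·1 = 0
Solving gives x = -2.
Check: B·(-2, 1) = (-18, 9) = 9·(-2, 1).

-2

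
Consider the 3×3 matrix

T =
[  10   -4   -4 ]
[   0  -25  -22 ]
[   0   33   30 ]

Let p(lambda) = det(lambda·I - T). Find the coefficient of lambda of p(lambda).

26

p(lambda) = lambda^3 - 15·lambda^2 + 26·lambda + 240.
The coefficient of lambda is 26.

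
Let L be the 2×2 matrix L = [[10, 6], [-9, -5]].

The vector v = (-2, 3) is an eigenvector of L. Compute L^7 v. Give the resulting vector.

First find the eigenvalue: Lv = (-2, 3) = 1·(-2, 3), so λ = 1.
Then L^7 v = λ^7·v = 1^7·(-2, 3) = 1·(-2, 3) = (-2, 3).

(-2, 3)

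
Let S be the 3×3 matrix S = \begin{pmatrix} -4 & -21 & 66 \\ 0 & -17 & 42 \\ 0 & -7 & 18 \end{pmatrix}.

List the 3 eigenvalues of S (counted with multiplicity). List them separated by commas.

-4, -3, 4

Set up det(λI - S) = 0.
Cofactor expansion gives p(λ) = λ^3 + 3λ^2 - 16λ - 48.
Since p(-3) = 0, λ = -3 is a root.
Dividing by (λ + 3) leaves λ^2 - 16.
The quadratic factors as (λ + 4)·(λ - 4).
Eigenvalues: -4, -3, 4.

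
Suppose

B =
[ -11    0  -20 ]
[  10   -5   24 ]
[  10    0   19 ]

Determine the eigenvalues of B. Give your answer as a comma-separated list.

-5, -1, 9

The characteristic polynomial is p(t) = det(tI - B).
Cofactor expansion gives p(t) = t^3 - 3t^2 - 49t - 45.
Rational-root test: t = -1 gives p(-1) = 0.
Dividing by (t + 1) leaves t^2 - 4t - 45.
The quadratic factors as (t + 5)·(t - 9).
Eigenvalues: -5, -1, 9.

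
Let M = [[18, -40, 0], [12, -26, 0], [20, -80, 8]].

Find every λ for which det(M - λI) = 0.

-6, -2, 8

Compute the characteristic polynomial p(s) = det(sI - M).
Expanding the 3×3 determinant: p(s) = s^3 - 52s - 96.
Rational-root test: s = -6 gives p(-6) = 0.
Dividing by (s + 6) leaves s^2 - 6s - 16.
The quadratic factors as (s + 2)·(s - 8).
Eigenvalues: -6, -2, 8.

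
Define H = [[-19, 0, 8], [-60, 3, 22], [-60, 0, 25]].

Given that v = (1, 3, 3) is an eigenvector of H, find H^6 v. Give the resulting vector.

(15625, 46875, 46875)

First find the eigenvalue: Hv = (5, 15, 15) = 5·(1, 3, 3), so λ = 5.
Then H^6 v = λ^6·v = 5^6·(1, 3, 3) = 15625·(1, 3, 3) = (15625, 46875, 46875).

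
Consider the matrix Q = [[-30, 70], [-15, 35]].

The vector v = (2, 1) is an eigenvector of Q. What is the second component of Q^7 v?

78125

First find the eigenvalue: Qv = (10, 5) = 5·(2, 1), so λ = 5.
Then Q^7 v = λ^7·v = 5^7·(2, 1) = 78125·(2, 1) = (156250, 78125).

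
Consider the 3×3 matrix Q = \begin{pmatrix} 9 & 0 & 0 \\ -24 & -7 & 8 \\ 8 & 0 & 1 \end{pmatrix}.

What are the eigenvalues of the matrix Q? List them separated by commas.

Compute the characteristic polynomial p(μ) = det(μI - Q).
Expanding the 3×3 determinant: p(μ) = μ^3 - 3μ^2 - 61μ + 63.
Since p(1) = 0, μ = 1 is a root.
Factor out (μ - 1): p(μ) = (μ - 1)·(μ^2 - 2μ - 63).
The quadratic factors as (μ + 7)·(μ - 9).
Eigenvalues: -7, 1, 9.

-7, 1, 9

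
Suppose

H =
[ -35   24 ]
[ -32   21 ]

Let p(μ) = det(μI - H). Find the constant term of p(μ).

33

p(μ) = μ^2 + 14μ + 33.
The constant term is 33.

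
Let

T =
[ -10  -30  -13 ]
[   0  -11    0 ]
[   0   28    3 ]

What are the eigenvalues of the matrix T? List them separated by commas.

-11, -10, 3

Set up det(μI - T) = 0.
Expanding the 3×3 determinant: p(μ) = μ^3 + 18μ^2 + 47μ - 330.
Try μ = -10: p(-10) = 0, so -10 is a root.
Factor out (μ + 10): p(μ) = (μ + 10)·(μ^2 + 8μ - 33).
The quadratic factors as (μ + 11)·(μ - 3).
Eigenvalues: -11, -10, 3.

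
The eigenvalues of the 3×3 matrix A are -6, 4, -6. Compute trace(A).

trace(A) is the sum of the eigenvalues: (-6) + (4) + (-6) = -8.

-8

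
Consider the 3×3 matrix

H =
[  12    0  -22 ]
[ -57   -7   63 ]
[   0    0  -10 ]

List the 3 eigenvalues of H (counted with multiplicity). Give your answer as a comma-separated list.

-10, -7, 12

The characteristic polynomial is p(μ) = det(μI - H).
Expanding the 3×3 determinant: p(μ) = μ^3 + 5μ^2 - 134μ - 840.
Rational-root test: μ = -7 gives p(-7) = 0.
Dividing by (μ + 7) leaves μ^2 - 2μ - 120.
The quadratic factors as (μ + 10)·(μ - 12).
Eigenvalues: -10, -7, 12.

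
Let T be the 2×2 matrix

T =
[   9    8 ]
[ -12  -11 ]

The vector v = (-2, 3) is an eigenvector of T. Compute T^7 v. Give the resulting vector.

First find the eigenvalue: Tv = (6, -9) = -3·(-2, 3), so λ = -3.
Then T^7 v = λ^7·v = (-3)^7·(-2, 3) = -2187·(-2, 3) = (4374, -6561).

(4374, -6561)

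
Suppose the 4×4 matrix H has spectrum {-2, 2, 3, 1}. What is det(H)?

det(H) is the product of the eigenvalues: (-2) · (2) · (3) · (1) = -12.

-12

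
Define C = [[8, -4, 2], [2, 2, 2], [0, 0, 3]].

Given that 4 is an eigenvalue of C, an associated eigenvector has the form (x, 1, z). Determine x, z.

1, 0

We need (C - 4I)v = 0.
C - 4I = [[4, -4, 2], [2, -2, 2], [0, 0, -1]].
Row 1: (4)·x + (-4)·1 + (2)·z = 0
Row 2: (2)·x + (-2)·1 + (2)·z = 0
Row 3: (0)·x + (0)·1 + (-1)·z = 0
Solving gives x = 1, z = 0.
Check: C·(1, 1, 0) = (4, 4, 0) = 4·(1, 1, 0).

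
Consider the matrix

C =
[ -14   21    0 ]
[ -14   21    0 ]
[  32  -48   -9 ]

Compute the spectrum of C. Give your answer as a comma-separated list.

The characteristic polynomial is p(lambda) = det(lambda·I - C).
Expanding the 3×3 determinant: p(lambda) = lambda^3 + 2·lambda^2 - 63·lambda.
Rational-root test: lambda = 0 gives p(0) = 0.
Factor out lambda: p(lambda) = lambda·(lambda^2 + 2·lambda - 63).
The quadratic factors as (lambda + 9)·(lambda - 7).
Eigenvalues: -9, 0, 7.

-9, 0, 7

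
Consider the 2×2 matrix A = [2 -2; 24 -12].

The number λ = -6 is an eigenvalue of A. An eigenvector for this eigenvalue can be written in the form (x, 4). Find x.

We need (A + 6I)v = 0.
A + 6I = [[8, -2], [24, -6]].
Row 1: (8)·x + (-2)·4 = 0
Row 2: (24)·x + (-6)·4 = 0
Solving gives x = 1.
Check: A·(1, 4) = (-6, -24) = -6·(1, 4).

1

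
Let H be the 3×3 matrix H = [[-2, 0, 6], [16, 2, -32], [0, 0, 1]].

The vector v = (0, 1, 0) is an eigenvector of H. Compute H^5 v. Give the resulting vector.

(0, 32, 0)

First find the eigenvalue: Hv = (0, 2, 0) = 2·(0, 1, 0), so λ = 2.
Then H^5 v = λ^5·v = 2^5·(0, 1, 0) = 32·(0, 1, 0) = (0, 32, 0).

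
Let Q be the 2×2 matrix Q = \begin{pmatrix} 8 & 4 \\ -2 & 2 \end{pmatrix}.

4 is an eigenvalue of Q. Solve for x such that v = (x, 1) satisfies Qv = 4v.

-1

We need (Q - 4I)v = 0.
Q - 4I = [[4, 4], [-2, -2]].
Row 1: (4)·x + (4)·1 = 0
Row 2: (-2)·x + (-2)·1 = 0
Solving gives x = -1.
Check: Q·(-1, 1) = (-4, 4) = 4·(-1, 1).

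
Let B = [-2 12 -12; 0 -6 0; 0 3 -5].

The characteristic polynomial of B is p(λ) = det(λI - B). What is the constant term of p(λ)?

p(λ) = λ^3 + 13λ^2 + 52λ + 60.
The constant term is 60.

60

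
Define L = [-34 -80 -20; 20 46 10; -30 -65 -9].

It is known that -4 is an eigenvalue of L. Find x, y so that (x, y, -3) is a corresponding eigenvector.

-6, 3

We need (L + 4I)v = 0.
L + 4I = [[-30, -80, -20], [20, 50, 10], [-30, -65, -5]].
Row 1: (-30)·x + (-80)·y + (-20)·-3 = 0
Row 2: (20)·x + (50)·y + (10)·-3 = 0
Row 3: (-30)·x + (-65)·y + (-5)·-3 = 0
Solving gives x = -6, y = 3.
Check: L·(-6, 3, -3) = (24, -12, 12) = -4·(-6, 3, -3).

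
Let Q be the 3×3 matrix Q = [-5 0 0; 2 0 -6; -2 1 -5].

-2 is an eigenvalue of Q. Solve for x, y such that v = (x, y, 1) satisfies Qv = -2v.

0, 3

We need (Q + 2I)v = 0.
Q + 2I = [[-3, 0, 0], [2, 2, -6], [-2, 1, -3]].
Row 1: (-3)·x + (0)·y + (0)·1 = 0
Row 2: (2)·x + (2)·y + (-6)·1 = 0
Row 3: (-2)·x + (1)·y + (-3)·1 = 0
Solving gives x = 0, y = 3.
Check: Q·(0, 3, 1) = (0, -6, -2) = -2·(0, 3, 1).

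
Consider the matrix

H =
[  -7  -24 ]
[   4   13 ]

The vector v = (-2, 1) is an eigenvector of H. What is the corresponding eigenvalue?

Compute Hv: H·(-2, 1) = (-10, 5).
Since Hv = λv, compare component 1: -10 = λ·-2, so λ = 5.

5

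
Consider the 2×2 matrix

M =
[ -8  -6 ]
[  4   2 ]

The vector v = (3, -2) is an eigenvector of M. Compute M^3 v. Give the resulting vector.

(-192, 128)

First find the eigenvalue: Mv = (-12, 8) = -4·(3, -2), so λ = -4.
Then M^3 v = λ^3·v = (-4)^3·(3, -2) = -64·(3, -2) = (-192, 128).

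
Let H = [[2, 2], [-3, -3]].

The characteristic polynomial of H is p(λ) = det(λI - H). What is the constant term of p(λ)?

p(λ) = λ^2 + λ.
The constant term is 0.

0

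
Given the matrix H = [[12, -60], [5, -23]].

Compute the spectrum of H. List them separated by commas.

det(H - λI) = (12 - λ)(-23 - λ) - (-60)·(5) = λ^2 + 11λ + 24.
This factors as (λ + 8)·(λ + 3) = 0.
Eigenvalues: -8, -3.

-8, -3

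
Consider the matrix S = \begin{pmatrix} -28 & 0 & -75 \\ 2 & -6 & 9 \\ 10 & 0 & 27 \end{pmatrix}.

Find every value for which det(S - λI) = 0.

The characteristic polynomial is p(s) = det(sI - S).
Cofactor expansion gives p(s) = s^3 + 7s^2 - 36.
Try s = -6: p(-6) = 0, so -6 is a root.
Factor out (s + 6): p(s) = (s + 6)·(s^2 + s - 6).
The quadratic factors as (s + 3)·(s - 2).
Eigenvalues: -6, -3, 2.

-6, -3, 2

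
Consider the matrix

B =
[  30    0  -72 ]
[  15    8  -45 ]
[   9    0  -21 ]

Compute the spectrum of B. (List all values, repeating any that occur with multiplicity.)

The characteristic polynomial is p(r) = det(rI - B).
Expanding the 3×3 determinant: p(r) = r^3 - 17r^2 + 90r - 144.
Since p(6) = 0, r = 6 is a root.
Factor out (r - 6): p(r) = (r - 6)·(r^2 - 11r + 24).
The quadratic factors as (r - 3)·(r - 8).
Eigenvalues: 3, 6, 8.

3, 6, 8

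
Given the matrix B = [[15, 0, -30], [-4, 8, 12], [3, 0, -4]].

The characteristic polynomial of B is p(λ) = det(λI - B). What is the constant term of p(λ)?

p(λ) = λ^3 - 19λ^2 + 118λ - 240.
The constant term is -240.

-240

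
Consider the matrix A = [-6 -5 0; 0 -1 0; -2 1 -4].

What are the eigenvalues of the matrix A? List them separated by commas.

-6, -4, -1

The characteristic polynomial is p(lambda) = det(lambda·I - A).
Expanding along the first row, p(lambda) = lambda^3 + 11·lambda^2 + 34·lambda + 24.
Since p(-4) = 0, lambda = -4 is a root.
Dividing by (lambda + 4) leaves lambda^2 + 7·lambda + 6.
The quadratic factors as (lambda + 6)·(lambda + 1).
Eigenvalues: -6, -4, -1.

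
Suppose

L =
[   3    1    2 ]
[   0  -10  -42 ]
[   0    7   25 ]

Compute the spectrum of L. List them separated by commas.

3, 4, 11

The characteristic polynomial is p(t) = det(tI - L).
Cofactor expansion gives p(t) = t^3 - 18t^2 + 89t - 132.
Since p(3) = 0, t = 3 is a root.
Dividing by (t - 3) leaves t^2 - 15t + 44.
The quadratic factors as (t - 4)·(t - 11).
Eigenvalues: 3, 4, 11.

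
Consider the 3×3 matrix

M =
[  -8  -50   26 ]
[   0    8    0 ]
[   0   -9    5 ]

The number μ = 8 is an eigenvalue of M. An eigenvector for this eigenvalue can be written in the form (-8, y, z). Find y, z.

1, -3

We need (M - 8I)v = 0.
M - 8I = [[-16, -50, 26], [0, 0, 0], [0, -9, -3]].
Row 1: (-16)·-8 + (-50)·y + (26)·z = 0
Row 2: (0)·-8 + (0)·y + (0)·z = 0
Row 3: (0)·-8 + (-9)·y + (-3)·z = 0
Solving gives y = 1, z = -3.
Check: M·(-8, 1, -3) = (-64, 8, -24) = 8·(-8, 1, -3).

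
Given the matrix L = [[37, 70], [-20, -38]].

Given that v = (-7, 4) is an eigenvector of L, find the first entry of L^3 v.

189

First find the eigenvalue: Lv = (21, -12) = -3·(-7, 4), so λ = -3.
Then L^3 v = λ^3·v = (-3)^3·(-7, 4) = -27·(-7, 4) = (189, -108).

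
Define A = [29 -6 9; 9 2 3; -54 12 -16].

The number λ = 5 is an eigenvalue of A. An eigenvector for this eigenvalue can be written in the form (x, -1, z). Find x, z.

We need (A - 5I)v = 0.
A - 5I = [[24, -6, 9], [9, -3, 3], [-54, 12, -21]].
Row 1: (24)·x + (-6)·-1 + (9)·z = 0
Row 2: (9)·x + (-3)·-1 + (3)·z = 0
Row 3: (-54)·x + (12)·-1 + (-21)·z = 0
Solving gives x = -1, z = 2.
Check: A·(-1, -1, 2) = (-5, -5, 10) = 5·(-1, -1, 2).

-1, 2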